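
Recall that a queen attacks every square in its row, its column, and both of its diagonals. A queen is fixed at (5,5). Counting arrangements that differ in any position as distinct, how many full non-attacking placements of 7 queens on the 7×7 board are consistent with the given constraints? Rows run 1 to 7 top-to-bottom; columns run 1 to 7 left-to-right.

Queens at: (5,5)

Branch on row 1: col 2 → 1; col 3 → 2; col 4 → 1; col 6 → 1; col 7 → 1.
Sum: 1 + 2 + 1 + 1 + 1 = 6.

6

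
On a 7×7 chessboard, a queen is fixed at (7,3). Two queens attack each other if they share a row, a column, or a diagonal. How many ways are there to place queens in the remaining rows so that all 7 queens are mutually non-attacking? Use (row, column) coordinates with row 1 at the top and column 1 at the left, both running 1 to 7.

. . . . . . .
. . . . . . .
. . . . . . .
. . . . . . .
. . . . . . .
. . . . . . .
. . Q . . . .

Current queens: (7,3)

Branch on row 1: col 1 → 1; col 2 → 0; col 4 → 1; col 5 → 2; col 6 → 1; col 7 → 1.
Sum: 1 + 0 + 1 + 2 + 1 + 1 = 6.

6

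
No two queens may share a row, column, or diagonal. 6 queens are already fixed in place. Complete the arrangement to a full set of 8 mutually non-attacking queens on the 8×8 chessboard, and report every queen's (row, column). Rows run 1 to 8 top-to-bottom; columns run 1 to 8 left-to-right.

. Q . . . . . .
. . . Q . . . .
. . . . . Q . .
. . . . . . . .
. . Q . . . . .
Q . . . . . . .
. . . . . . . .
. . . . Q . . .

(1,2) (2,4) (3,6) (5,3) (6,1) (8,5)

(1,2) (2,4) (3,6) (4,8) (5,3) (6,1) (7,7) (8,5)

Row 4: attacked by (1,2)→{2,5}; (2,4)→{2,4,6}; (3,6)→{5,6,7}; (5,3)→{2,3,4}; (6,1)→{1,3}; (8,5)→{1,5}. Safe: 8. Place at column 8.
Row 7: attacked by (1,2)→{2,8}; (2,4)→{4}; (3,6)→{2,6}; (4,8)→{5,8}; (5,3)→{1,3,5}; (6,1)→{1,2}; (8,5)→{4,5,6}. Safe: 7. Place at column 7.
Columns [2, 4, 6, 8, 3, 1, 7, 5], r−c [-1, -2, -3, -4, 2, 5, 0, 3], r+c [3, 6, 9, 12, 8, 7, 14, 13] are all distinct, so no two queens attack.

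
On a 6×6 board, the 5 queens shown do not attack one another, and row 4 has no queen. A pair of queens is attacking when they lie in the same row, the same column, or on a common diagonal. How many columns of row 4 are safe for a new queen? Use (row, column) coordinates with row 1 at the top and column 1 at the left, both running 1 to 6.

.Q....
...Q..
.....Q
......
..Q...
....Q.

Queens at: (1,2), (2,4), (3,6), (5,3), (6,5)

(1,2) attacks row 4 at column 2 and diagonals 5.
(2,4) attacks row 4 at column 4 and diagonals 2, 6.
(3,6) attacks row 4 at column 6 and diagonals 5.
(5,3) attacks row 4 at column 3 and diagonals 2, 4.
(6,5) attacks row 4 at column 5 and diagonals 3.
Attacked columns: {2, 3, 4, 5, 6}. Safe: {1}.

1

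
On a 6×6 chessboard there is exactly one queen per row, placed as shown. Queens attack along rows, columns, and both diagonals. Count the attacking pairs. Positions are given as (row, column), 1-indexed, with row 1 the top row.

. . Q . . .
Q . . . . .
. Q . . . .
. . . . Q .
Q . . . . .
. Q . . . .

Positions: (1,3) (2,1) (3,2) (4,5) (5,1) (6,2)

4

Same column: (2,1)–(5,1) (column 1); (3,2)–(6,2) (column 2).
Same diagonal: (2,1)–(3,2) (|2−3| = |1−2| = 1); (5,1)–(6,2) (|5−6| = |1−2| = 1).
Total attacking pairs: 4.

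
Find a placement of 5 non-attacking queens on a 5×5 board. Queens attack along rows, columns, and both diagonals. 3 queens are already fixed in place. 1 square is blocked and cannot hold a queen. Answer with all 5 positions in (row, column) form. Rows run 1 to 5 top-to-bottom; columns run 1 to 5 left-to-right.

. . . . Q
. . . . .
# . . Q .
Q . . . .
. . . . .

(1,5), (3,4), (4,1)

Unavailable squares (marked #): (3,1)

Row 2: attacked by (1,5)→{4,5}; (3,4)→{3,4,5}; (4,1)→{1,3}. Safe: 2. Place at column 2.
Row 5: attacked by (1,5)→{1,5}; (2,2)→{2,5}; (3,4)→{2,4}; (4,1)→{1,2}. Safe: 3. Place at column 3.
Columns [5, 2, 4, 1, 3], r−c [-4, 0, -1, 3, 2], r+c [6, 4, 7, 5, 8] are all distinct, so no two queens attack.

(1,5) (2,2) (3,4) (4,1) (5,3)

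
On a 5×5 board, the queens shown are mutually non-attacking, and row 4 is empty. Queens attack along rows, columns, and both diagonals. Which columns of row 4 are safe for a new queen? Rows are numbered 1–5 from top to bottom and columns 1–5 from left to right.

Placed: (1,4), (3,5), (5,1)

columns 3

(1,4) attacks row 4 at column 4 and diagonals 1.
(3,5) attacks row 4 at column 5 and diagonals 4.
(5,1) attacks row 4 at column 1 and diagonals 2.
Attacked columns: {1, 2, 4, 5}. Safe: {3}.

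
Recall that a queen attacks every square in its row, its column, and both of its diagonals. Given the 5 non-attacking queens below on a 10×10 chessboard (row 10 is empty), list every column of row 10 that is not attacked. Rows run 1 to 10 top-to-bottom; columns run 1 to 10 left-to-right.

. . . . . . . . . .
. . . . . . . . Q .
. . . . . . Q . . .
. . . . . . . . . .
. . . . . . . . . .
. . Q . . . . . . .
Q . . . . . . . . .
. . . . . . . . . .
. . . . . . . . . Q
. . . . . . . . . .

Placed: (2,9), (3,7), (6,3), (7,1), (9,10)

columns 2, 5, 6, 8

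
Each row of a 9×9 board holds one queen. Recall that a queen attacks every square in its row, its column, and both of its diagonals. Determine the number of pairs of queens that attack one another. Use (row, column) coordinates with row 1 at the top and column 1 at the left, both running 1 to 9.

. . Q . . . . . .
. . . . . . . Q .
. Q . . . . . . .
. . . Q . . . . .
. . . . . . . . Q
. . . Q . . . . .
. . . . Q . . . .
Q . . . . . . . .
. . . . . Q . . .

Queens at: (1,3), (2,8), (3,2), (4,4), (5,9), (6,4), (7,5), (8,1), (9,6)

3

Same column: (4,4)–(6,4) (column 4).
Same diagonal: (2,8)–(6,4) (|2−6| = |8−4| = 4); (6,4)–(7,5) (|6−7| = |4−5| = 1).
Total attacking pairs: 3.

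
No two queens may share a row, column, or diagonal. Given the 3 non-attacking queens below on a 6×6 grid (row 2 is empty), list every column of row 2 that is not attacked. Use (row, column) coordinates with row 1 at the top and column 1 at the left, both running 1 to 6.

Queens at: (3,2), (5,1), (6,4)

(3,2) attacks row 2 at column 2 and diagonals 1, 3.
(5,1) attacks row 2 at column 1 and diagonals 4.
(6,4) attacks row 2 at column 4.
Attacked columns: {1, 2, 3, 4}. Safe: {5, 6}.

columns 5, 6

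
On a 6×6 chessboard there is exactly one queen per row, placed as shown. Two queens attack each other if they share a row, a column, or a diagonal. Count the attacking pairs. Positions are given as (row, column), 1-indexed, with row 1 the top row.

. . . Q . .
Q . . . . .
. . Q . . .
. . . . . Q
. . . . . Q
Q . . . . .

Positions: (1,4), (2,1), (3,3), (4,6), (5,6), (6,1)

2

Same column: (2,1)–(6,1) (column 1); (4,6)–(5,6) (column 6).
Total attacking pairs: 2.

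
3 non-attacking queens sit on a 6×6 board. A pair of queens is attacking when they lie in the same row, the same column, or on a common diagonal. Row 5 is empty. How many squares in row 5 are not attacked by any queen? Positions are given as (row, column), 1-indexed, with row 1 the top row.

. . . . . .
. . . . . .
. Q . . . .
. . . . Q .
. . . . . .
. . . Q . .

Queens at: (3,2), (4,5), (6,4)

(3,2) attacks row 5 at column 2 and diagonals 4.
(4,5) attacks row 5 at column 5 and diagonals 4, 6.
(6,4) attacks row 5 at column 4 and diagonals 3, 5.
Attacked columns: {2, 3, 4, 5, 6}. Safe: {1}.

1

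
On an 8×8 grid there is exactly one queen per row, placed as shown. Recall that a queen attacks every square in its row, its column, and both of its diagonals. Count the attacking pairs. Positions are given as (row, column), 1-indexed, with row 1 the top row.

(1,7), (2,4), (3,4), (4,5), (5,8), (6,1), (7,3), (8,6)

Same column: (2,4)–(3,4) (column 4).
Same diagonal: (3,4)–(4,5) (|3−4| = |4−5| = 1); (3,4)–(6,1) (|3−6| = |4−1| = 3).
Total attacking pairs: 3.

3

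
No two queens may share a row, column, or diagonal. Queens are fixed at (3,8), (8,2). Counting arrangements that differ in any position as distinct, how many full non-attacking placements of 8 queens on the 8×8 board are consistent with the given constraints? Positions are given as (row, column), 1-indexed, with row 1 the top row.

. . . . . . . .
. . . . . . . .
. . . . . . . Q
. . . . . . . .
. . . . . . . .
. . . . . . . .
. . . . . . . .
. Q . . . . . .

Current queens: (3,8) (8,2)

3

Branch on row 1: col 1 → 0; col 3 → 1; col 4 → 1; col 5 → 1; col 7 → 0.
Sum: 0 + 1 + 1 + 1 + 0 = 3.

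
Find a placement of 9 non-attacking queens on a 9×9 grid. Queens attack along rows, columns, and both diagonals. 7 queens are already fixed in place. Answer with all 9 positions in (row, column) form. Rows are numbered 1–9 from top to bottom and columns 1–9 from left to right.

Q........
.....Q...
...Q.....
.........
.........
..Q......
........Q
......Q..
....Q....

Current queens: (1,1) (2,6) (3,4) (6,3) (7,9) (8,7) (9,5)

(1,1) (2,6) (3,4) (4,2) (5,8) (6,3) (7,9) (8,7) (9,5)

Row 4: attacked by (1,1)→{1,4}; (2,6)→{4,6,8}; (3,4)→{3,4,5}; (6,3)→{1,3,5}; (7,9)→{6,9}; (8,7)→{3,7}; (9,5)→{5}. Safe: 2. Place at column 2.
Row 5: attacked by (1,1)→{1,5}; (2,6)→{3,6,9}; (3,4)→{2,4,6}; (4,2)→{1,2,3}; (6,3)→{2,3,4}; (7,9)→{7,9}; (8,7)→{4,7}; (9,5)→{1,5,9}. Safe: 8. Place at column 8.
Columns [1, 6, 4, 2, 8, 3, 9, 7, 5], r−c [0, -4, -1, 2, -3, 3, -2, 1, 4], r+c [2, 8, 7, 6, 13, 9, 16, 15, 14] are all distinct, so no two queens attack.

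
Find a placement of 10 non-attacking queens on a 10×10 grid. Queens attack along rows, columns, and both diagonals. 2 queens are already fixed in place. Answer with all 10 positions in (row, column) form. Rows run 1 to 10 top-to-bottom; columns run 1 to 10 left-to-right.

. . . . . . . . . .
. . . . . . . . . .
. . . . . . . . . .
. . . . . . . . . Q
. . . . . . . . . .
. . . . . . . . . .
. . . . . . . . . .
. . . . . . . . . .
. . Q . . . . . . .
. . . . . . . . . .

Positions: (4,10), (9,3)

(1,1) (2,9) (3,5) (4,10) (5,8) (6,4) (7,2) (8,7) (9,3) (10,6)

Row 1: attacked by (4,10)→{7,10}; (9,3)→{3}. Safe: 1, 2, 4, 5, 6, 8, 9. Place at column 1.
Row 2: attacked by (1,1)→{1,2}; (4,10)→{8,10}; (9,3)→{3,10}. Safe: 4, 5, 6, 7, 9. Place at column 9.
Row 3: attacked by (1,1)→{1,3}; (2,9)→{8,9,10}; (4,10)→{9,10}; (9,3)→{3,9}. Safe: 2, 4, 5, 6, 7. Place at column 5.
Row 5: attacked by (1,1)→{1,5}; (2,9)→{6,9}; (3,5)→{3,5,7}; (4,10)→{9,10}; (9,3)→{3,7}. Safe: 2, 4, 8. Place at column 8.
Row 6: attacked by (1,1)→{1,6}; (2,9)→{5,9}; (3,5)→{2,5,8}; (4,10)→{8,10}; (5,8)→{7,8,9}; (9,3)→{3,6}. Safe: 4. Place at column 4.
Row 7: attacked by (1,1)→{1,7}; (2,9)→{4,9}; (3,5)→{1,5,9}; (4,10)→{7,10}; (5,8)→{6,8,10}; (6,4)→{3,4,5}; (9,3)→{1,3,5}. Safe: 2. Place at column 2.
Row 8: attacked by (1,1)→{1,8}; (2,9)→{3,9}; (3,5)→{5,10}; (4,10)→{6,10}; (5,8)→{5,8}; (6,4)→{2,4,6}; (7,2)→{1,2,3}; (9,3)→{2,3,4}. Safe: 7. Place at column 7.
Row 10: attacked by (1,1)→{1,10}; (2,9)→{1,9}; (3,5)→{5}; (4,10)→{4,10}; (5,8)→{3,8}; (6,4)→{4,8}; (7,2)→{2,5}; (8,7)→{5,7,9}; (9,3)→{2,3,4}. Safe: 6. Place at column 6.
Columns [1, 9, 5, 10, 8, 4, 2, 7, 3, 6], r−c [0, -7, -2, -6, -3, 2, 5, 1, 6, 4], r+c [2, 11, 8, 14, 13, 10, 9, 15, 12, 16] are all distinct, so no two queens attack.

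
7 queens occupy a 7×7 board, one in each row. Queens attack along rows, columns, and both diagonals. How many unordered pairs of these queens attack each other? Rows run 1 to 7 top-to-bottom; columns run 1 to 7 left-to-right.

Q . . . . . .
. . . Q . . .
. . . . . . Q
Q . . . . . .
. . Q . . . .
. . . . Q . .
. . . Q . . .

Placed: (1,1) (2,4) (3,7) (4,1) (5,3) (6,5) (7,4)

4

Same column: (1,1)–(4,1) (column 1); (2,4)–(7,4) (column 4).
Same diagonal: (4,1)–(7,4) (|4−7| = |1−4| = 3); (6,5)–(7,4) (|6−7| = |5−4| = 1).
Total attacking pairs: 4.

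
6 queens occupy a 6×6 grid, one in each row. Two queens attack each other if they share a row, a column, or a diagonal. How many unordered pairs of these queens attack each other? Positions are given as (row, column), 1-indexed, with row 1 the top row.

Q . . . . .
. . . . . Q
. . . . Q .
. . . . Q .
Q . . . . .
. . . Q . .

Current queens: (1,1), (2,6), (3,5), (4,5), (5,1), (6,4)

Same column: (1,1)–(5,1) (column 1); (3,5)–(4,5) (column 5).
Same diagonal: (2,6)–(3,5) (|2−3| = |6−5| = 1).
Total attacking pairs: 3.

3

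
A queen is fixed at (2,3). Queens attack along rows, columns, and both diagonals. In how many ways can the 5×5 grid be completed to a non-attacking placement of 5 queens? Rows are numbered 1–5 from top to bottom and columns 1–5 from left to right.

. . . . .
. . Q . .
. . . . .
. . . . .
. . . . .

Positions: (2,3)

Branch on row 1: col 1 → 1; col 5 → 1.
Sum: 1 + 1 = 2.

2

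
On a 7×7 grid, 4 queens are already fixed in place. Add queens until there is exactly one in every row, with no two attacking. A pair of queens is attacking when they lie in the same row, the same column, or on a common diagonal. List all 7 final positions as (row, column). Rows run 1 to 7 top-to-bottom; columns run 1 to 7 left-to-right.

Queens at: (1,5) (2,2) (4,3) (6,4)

Row 3: attacked by (1,5)→{3,5,7}; (2,2)→{1,2,3}; (4,3)→{2,3,4}; (6,4)→{1,4,7}. Safe: 6. Place at column 6.
Row 5: attacked by (1,5)→{1,5}; (2,2)→{2,5}; (3,6)→{4,6}; (4,3)→{2,3,4}; (6,4)→{3,4,5}. Safe: 7. Place at column 7.
Row 7: attacked by (1,5)→{5}; (2,2)→{2,7}; (3,6)→{2,6}; (4,3)→{3,6}; (5,7)→{5,7}; (6,4)→{3,4,5}. Safe: 1. Place at column 1.
Columns [5, 2, 6, 3, 7, 4, 1], r−c [-4, 0, -3, 1, -2, 2, 6], r+c [6, 4, 9, 7, 12, 10, 8] are all distinct, so no two queens attack.

(1,5) (2,2) (3,6) (4,3) (5,7) (6,4) (7,1)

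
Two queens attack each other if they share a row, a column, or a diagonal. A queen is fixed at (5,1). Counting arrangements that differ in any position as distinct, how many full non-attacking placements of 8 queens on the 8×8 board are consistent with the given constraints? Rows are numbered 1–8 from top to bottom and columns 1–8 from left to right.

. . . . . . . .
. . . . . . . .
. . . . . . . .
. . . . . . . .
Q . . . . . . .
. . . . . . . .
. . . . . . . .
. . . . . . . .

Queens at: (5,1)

18

Branch on row 1: col 2 → 3; col 3 → 4; col 4 → 5; col 6 → 4; col 7 → 1; col 8 → 1.
Sum: 3 + 4 + 5 + 4 + 1 + 1 = 18.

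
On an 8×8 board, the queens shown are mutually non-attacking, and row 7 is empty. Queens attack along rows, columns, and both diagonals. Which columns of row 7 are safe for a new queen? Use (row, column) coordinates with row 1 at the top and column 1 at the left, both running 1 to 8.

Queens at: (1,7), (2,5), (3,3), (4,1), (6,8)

columns 2, 6

(1,7) attacks row 7 at column 7 and diagonals 1.
(2,5) attacks row 7 at column 5.
(3,3) attacks row 7 at column 3 and diagonals 7.
(4,1) attacks row 7 at column 1 and diagonals 4.
(6,8) attacks row 7 at column 8 and diagonals 7.
Attacked columns: {1, 3, 4, 5, 7, 8}. Safe: {2, 6}.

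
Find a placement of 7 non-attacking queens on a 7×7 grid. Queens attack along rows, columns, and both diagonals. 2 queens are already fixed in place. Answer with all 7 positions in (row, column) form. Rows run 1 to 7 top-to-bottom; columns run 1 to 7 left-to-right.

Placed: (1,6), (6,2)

(1,6) (2,1) (3,3) (4,5) (5,7) (6,2) (7,4)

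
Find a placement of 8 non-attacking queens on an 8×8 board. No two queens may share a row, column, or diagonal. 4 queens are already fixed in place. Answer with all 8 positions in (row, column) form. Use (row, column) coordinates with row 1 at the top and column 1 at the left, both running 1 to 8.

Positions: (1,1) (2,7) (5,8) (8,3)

Row 3: attacked by (1,1)→{1,3}; (2,7)→{6,7,8}; (5,8)→{6,8}; (8,3)→{3,8}. Safe: 2, 4, 5. Place at column 4.
Row 4: attacked by (1,1)→{1,4}; (2,7)→{5,7}; (3,4)→{3,4,5}; (5,8)→{7,8}; (8,3)→{3,7}. Safe: 2, 6. Place at column 6.
Row 6: attacked by (1,1)→{1,6}; (2,7)→{3,7}; (3,4)→{1,4,7}; (4,6)→{4,6,8}; (5,8)→{7,8}; (8,3)→{1,3,5}. Safe: 2. Place at column 2.
Row 7: attacked by (1,1)→{1,7}; (2,7)→{2,7}; (3,4)→{4,8}; (4,6)→{3,6}; (5,8)→{6,8}; (6,2)→{1,2,3}; (8,3)→{2,3,4}. Safe: 5. Place at column 5.
Columns [1, 7, 4, 6, 8, 2, 5, 3], r−c [0, -5, -1, -2, -3, 4, 2, 5], r+c [2, 9, 7, 10, 13, 8, 12, 11] are all distinct, so no two queens attack.

(1,1) (2,7) (3,4) (4,6) (5,8) (6,2) (7,5) (8,3)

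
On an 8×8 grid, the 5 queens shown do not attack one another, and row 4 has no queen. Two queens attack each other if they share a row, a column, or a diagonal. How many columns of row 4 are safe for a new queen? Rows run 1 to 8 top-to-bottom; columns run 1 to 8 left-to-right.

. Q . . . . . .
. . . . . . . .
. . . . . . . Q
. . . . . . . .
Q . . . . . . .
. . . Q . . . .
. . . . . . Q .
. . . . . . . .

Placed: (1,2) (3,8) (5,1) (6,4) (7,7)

1

(1,2) attacks row 4 at column 2 and diagonals 5.
(3,8) attacks row 4 at column 8 and diagonals 7.
(5,1) attacks row 4 at column 1 and diagonals 2.
(6,4) attacks row 4 at column 4 and diagonals 2, 6.
(7,7) attacks row 4 at column 7 and diagonals 4.
Attacked columns: {1, 2, 4, 5, 6, 7, 8}. Safe: {3}.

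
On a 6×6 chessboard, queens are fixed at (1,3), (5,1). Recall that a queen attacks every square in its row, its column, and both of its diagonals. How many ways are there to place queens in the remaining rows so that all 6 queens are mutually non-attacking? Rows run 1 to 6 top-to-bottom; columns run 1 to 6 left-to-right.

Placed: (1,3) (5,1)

Branch on row 2: col 5 → 0; col 6 → 1.
Sum: 0 + 1 = 1.

1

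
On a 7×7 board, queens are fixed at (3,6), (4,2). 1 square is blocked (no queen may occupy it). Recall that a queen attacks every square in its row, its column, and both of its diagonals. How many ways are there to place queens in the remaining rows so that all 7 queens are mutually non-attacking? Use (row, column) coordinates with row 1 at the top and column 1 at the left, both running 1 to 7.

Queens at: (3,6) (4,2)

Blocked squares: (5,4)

Branch on row 1: col 1 → 0; col 3 → 1; col 7 → 1.
Sum: 0 + 1 + 1 = 2.

2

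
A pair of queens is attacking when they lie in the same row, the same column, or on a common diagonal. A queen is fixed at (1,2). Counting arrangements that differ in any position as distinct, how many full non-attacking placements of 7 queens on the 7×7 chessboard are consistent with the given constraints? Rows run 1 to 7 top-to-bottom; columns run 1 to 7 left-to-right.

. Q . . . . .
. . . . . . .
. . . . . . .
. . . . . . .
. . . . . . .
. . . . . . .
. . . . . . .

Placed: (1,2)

7

Branch on row 2: col 4 → 2; col 5 → 3; col 6 → 1; col 7 → 1.
Sum: 2 + 3 + 1 + 1 = 7.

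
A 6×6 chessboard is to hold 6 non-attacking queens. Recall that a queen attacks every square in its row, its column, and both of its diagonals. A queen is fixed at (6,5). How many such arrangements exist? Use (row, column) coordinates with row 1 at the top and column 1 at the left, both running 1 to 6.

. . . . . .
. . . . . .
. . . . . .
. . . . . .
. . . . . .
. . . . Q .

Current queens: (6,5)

1

Branch on row 1: col 1 → 0; col 2 → 1; col 3 → 0; col 4 → 0; col 6 → 0.
Sum: 0 + 1 + 0 + 0 + 0 = 1.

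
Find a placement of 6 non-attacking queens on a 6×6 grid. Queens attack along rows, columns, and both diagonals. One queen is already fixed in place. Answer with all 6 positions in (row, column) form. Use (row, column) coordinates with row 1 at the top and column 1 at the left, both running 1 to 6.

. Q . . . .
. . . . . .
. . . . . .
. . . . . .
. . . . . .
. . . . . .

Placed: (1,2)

(1,2) (2,4) (3,6) (4,1) (5,3) (6,5)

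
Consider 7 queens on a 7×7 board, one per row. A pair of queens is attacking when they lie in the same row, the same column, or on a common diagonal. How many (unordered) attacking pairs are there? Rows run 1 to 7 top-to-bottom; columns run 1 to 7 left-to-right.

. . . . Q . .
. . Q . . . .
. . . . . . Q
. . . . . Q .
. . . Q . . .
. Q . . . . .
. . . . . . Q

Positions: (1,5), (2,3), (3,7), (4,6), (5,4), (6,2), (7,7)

Same column: (3,7)–(7,7) (column 7).
Same diagonal: (1,5)–(3,7) (|1−3| = |5−7| = 2); (3,7)–(4,6) (|3−4| = |7−6| = 1).
Total attacking pairs: 3.

3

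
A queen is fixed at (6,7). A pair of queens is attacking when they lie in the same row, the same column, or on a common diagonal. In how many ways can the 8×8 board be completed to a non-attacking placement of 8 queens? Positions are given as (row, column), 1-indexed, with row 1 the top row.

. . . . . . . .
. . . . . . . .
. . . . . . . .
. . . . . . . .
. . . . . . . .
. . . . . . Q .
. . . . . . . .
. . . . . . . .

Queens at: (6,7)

14

Branch on row 1: col 1 → 1; col 3 → 4; col 4 → 3; col 5 → 3; col 6 → 2; col 8 → 1.
Sum: 1 + 4 + 3 + 3 + 2 + 1 = 14.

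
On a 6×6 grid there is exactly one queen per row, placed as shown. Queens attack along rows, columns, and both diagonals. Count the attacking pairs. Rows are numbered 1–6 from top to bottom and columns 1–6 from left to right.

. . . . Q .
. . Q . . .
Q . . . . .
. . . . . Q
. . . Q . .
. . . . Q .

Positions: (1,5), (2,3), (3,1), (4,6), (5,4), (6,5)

2

Same column: (1,5)–(6,5) (column 5).
Same diagonal: (5,4)–(6,5) (|5−6| = |4−5| = 1).
Total attacking pairs: 2.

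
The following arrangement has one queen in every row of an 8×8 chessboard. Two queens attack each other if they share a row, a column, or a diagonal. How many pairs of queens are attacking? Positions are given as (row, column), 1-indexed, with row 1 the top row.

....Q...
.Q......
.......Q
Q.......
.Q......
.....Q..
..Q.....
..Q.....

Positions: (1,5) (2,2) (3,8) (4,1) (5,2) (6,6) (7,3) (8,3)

5

Same column: (2,2)–(5,2) (column 2); (7,3)–(8,3) (column 3).
Same diagonal: (2,2)–(6,6) (|2−6| = |2−6| = 4); (3,8)–(8,3) (|3−8| = |8−3| = 5); (4,1)–(5,2) (|4−5| = |1−2| = 1).
Total attacking pairs: 5.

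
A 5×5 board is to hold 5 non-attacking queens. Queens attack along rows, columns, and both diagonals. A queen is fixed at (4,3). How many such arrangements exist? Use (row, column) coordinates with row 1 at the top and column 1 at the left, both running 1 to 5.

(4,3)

2

Branch on row 1: col 1 → 0; col 2 → 1; col 4 → 1; col 5 → 0.
Sum: 0 + 1 + 1 + 0 = 2.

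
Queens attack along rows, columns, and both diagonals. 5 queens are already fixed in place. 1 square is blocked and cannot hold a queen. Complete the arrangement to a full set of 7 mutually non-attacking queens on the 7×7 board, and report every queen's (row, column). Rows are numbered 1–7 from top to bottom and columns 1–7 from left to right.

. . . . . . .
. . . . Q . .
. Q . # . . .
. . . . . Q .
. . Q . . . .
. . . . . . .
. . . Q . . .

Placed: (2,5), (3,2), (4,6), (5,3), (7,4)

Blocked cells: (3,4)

(1,1) (2,5) (3,2) (4,6) (5,3) (6,7) (7,4)

Row 1: attacked by (2,5)→{4,5,6}; (3,2)→{2,4}; (4,6)→{3,6}; (5,3)→{3,7}; (7,4)→{4}. Safe: 1. Place at column 1.
Row 6: attacked by (1,1)→{1,6}; (2,5)→{1,5}; (3,2)→{2,5}; (4,6)→{4,6}; (5,3)→{2,3,4}; (7,4)→{3,4,5}. Safe: 7. Place at column 7.
Columns [1, 5, 2, 6, 3, 7, 4], r−c [0, -3, 1, -2, 2, -1, 3], r+c [2, 7, 5, 10, 8, 13, 11] are all distinct, so no two queens attack.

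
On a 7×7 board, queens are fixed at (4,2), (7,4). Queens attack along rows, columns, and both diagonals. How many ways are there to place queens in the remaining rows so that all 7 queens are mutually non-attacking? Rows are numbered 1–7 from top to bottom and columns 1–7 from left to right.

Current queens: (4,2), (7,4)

Branch on row 1: col 1 → 0; col 3 → 1; col 6 → 0; col 7 → 1.
Sum: 0 + 1 + 0 + 1 = 2.

2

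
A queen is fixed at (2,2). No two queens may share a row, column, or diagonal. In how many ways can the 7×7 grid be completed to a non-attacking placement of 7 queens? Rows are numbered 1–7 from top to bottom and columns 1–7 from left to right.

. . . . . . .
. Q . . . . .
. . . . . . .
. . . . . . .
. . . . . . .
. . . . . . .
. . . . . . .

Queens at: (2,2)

Branch on row 1: col 4 → 1; col 5 → 1; col 6 → 1; col 7 → 1.
Sum: 1 + 1 + 1 + 1 = 4.

4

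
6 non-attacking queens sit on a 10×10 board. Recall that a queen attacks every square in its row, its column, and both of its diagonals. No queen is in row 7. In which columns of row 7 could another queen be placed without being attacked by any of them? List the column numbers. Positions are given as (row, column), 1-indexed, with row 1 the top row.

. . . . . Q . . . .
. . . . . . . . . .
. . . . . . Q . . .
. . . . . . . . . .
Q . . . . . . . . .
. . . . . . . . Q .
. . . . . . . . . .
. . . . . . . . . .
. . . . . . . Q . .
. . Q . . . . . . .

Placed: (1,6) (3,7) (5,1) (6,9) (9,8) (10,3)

(1,6) attacks row 7 at column 6.
(3,7) attacks row 7 at column 7 and diagonals 3.
(5,1) attacks row 7 at column 1 and diagonals 3.
(6,9) attacks row 7 at column 9 and diagonals 8, 10.
(9,8) attacks row 7 at column 8 and diagonals 6, 10.
(10,3) attacks row 7 at column 3 and diagonals 6.
Attacked columns: {1, 3, 6, 7, 8, 9, 10}. Safe: {2, 4, 5}.

columns 2, 4, 5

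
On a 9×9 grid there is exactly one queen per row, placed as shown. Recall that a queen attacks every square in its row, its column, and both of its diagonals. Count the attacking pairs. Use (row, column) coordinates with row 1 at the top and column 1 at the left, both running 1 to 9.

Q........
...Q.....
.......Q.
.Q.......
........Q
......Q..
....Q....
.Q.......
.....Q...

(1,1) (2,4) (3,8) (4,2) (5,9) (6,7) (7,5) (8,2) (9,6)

3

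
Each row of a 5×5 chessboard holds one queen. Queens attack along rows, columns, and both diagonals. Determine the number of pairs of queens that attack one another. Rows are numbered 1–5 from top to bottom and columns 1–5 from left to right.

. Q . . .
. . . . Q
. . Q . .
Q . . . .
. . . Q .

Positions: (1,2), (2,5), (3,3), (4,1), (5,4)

All columns are distinct and no two queens satisfy |Δrow| = |Δcol|, so no pair attacks.

0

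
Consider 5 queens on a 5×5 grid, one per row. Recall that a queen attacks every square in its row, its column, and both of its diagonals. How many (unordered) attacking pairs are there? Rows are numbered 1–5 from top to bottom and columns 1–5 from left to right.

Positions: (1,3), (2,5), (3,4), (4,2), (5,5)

Same column: (2,5)–(5,5) (column 5).
Same diagonal: (2,5)–(3,4) (|2−3| = |5−4| = 1).
Total attacking pairs: 2.

2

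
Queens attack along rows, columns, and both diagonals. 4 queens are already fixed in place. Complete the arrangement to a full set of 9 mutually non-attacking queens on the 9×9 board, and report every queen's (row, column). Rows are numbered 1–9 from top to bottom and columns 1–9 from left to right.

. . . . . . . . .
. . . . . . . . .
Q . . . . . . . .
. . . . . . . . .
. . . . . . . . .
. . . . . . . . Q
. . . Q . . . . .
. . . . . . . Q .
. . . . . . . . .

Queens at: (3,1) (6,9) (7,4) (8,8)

Row 1: attacked by (3,1)→{1,3}; (6,9)→{4,9}; (7,4)→{4}; (8,8)→{1,8}. Safe: 2, 5, 6, 7. Place at column 2.
Row 2: attacked by (1,2)→{1,2,3}; (3,1)→{1,2}; (6,9)→{5,9}; (7,4)→{4,9}; (8,8)→{2,8}. Safe: 6, 7. Place at column 6.
Row 4: attacked by (1,2)→{2,5}; (2,6)→{4,6,8}; (3,1)→{1,2}; (6,9)→{7,9}; (7,4)→{1,4,7}; (8,8)→{4,8}. Safe: 3. Place at column 3.
Row 5: attacked by (1,2)→{2,6}; (2,6)→{3,6,9}; (3,1)→{1,3}; (4,3)→{2,3,4}; (6,9)→{8,9}; (7,4)→{2,4,6}; (8,8)→{5,8}. Safe: 7. Place at column 7.
Row 9: attacked by (1,2)→{2}; (2,6)→{6}; (3,1)→{1,7}; (4,3)→{3,8}; (5,7)→{3,7}; (6,9)→{6,9}; (7,4)→{2,4,6}; (8,8)→{7,8,9}. Safe: 5. Place at column 5.
Columns [2, 6, 1, 3, 7, 9, 4, 8, 5], r−c [-1, -4, 2, 1, -2, -3, 3, 0, 4], r+c [3, 8, 4, 7, 12, 15, 11, 16, 14] are all distinct, so no two queens attack.

(1,2) (2,6) (3,1) (4,3) (5,7) (6,9) (7,4) (8,8) (9,5)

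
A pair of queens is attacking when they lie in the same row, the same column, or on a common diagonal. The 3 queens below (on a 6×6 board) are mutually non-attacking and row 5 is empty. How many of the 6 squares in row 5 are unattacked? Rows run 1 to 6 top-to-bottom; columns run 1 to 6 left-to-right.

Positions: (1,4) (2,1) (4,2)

(1,4) attacks row 5 at column 4.
(2,1) attacks row 5 at column 1 and diagonals 4.
(4,2) attacks row 5 at column 2 and diagonals 1, 3.
Attacked columns: {1, 2, 3, 4}. Safe: {5, 6}.

2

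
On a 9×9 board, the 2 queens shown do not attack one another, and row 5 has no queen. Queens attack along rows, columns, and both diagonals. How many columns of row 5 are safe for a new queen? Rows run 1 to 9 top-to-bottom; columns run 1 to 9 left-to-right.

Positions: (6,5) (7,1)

4

(6,5) attacks row 5 at column 5 and diagonals 4, 6.
(7,1) attacks row 5 at column 1 and diagonals 3.
Attacked columns: {1, 3, 4, 5, 6}. Safe: {2, 7, 8, 9}.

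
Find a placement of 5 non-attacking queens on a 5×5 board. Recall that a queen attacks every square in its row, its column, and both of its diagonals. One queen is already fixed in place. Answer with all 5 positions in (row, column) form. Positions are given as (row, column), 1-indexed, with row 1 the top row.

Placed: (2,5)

(1,2) (2,5) (3,3) (4,1) (5,4)

Row 1: attacked by (2,5)→{4,5}. Safe: 1, 2, 3. Place at column 2.
Row 3: attacked by (1,2)→{2,4}; (2,5)→{4,5}. Safe: 1, 3. Place at column 3.
Row 4: attacked by (1,2)→{2,5}; (2,5)→{3,5}; (3,3)→{2,3,4}. Safe: 1. Place at column 1.
Row 5: attacked by (1,2)→{2}; (2,5)→{2,5}; (3,3)→{1,3,5}; (4,1)→{1,2}. Safe: 4. Place at column 4.
Columns [2, 5, 3, 1, 4], r−c [-1, -3, 0, 3, 1], r+c [3, 7, 6, 5, 9] are all distinct, so no two queens attack.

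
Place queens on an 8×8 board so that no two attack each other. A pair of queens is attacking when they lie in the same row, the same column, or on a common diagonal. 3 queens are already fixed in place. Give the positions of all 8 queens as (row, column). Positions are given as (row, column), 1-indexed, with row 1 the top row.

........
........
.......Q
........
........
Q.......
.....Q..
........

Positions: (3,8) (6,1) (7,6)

Row 1: attacked by (3,8)→{6,8}; (6,1)→{1,6}; (7,6)→{6}. Safe: 2, 3, 4, 5, 7. Place at column 5.
Row 2: attacked by (1,5)→{4,5,6}; (3,8)→{7,8}; (6,1)→{1,5}; (7,6)→{1,6}. Safe: 2, 3. Place at column 3.
Row 4: attacked by (1,5)→{2,5,8}; (2,3)→{1,3,5}; (3,8)→{7,8}; (6,1)→{1,3}; (7,6)→{3,6}. Safe: 4. Place at column 4.
Row 5: attacked by (1,5)→{1,5}; (2,3)→{3,6}; (3,8)→{6,8}; (4,4)→{3,4,5}; (6,1)→{1,2}; (7,6)→{4,6,8}. Safe: 7. Place at column 7.
Row 8: attacked by (1,5)→{5}; (2,3)→{3}; (3,8)→{3,8}; (4,4)→{4,8}; (5,7)→{4,7}; (6,1)→{1,3}; (7,6)→{5,6,7}. Safe: 2. Place at column 2.
Columns [5, 3, 8, 4, 7, 1, 6, 2], r−c [-4, -1, -5, 0, -2, 5, 1, 6], r+c [6, 5, 11, 8, 12, 7, 13, 10] are all distinct, so no two queens attack.

(1,5) (2,3) (3,8) (4,4) (5,7) (6,1) (7,6) (8,2)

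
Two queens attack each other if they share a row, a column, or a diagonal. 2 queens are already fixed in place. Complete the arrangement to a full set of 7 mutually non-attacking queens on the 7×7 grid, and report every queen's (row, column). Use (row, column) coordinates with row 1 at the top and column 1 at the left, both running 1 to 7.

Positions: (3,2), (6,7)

(1,1) (2,5) (3,2) (4,6) (5,3) (6,7) (7,4)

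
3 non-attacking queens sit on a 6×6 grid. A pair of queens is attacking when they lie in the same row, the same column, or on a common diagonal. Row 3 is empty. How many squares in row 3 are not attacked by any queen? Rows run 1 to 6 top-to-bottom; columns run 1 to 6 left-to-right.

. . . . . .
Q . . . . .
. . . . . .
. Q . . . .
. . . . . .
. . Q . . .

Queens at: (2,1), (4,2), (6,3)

2

(2,1) attacks row 3 at column 1 and diagonals 2.
(4,2) attacks row 3 at column 2 and diagonals 1, 3.
(6,3) attacks row 3 at column 3 and diagonals 6.
Attacked columns: {1, 2, 3, 6}. Safe: {4, 5}.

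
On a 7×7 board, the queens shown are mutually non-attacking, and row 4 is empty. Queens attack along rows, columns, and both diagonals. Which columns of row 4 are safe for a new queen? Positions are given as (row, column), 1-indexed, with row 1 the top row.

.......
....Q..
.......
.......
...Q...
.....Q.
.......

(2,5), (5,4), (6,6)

columns 1, 2

(2,5) attacks row 4 at column 5 and diagonals 3, 7.
(5,4) attacks row 4 at column 4 and diagonals 3, 5.
(6,6) attacks row 4 at column 6 and diagonals 4.
Attacked columns: {3, 4, 5, 6, 7}. Safe: {1, 2}.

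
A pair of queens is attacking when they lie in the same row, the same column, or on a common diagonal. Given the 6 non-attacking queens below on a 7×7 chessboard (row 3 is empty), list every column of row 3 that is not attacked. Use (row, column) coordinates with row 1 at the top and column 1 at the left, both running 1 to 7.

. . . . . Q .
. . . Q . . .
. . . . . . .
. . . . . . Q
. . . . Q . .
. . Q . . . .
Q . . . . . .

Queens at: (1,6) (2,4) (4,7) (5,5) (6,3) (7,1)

columns 2

(1,6) attacks row 3 at column 6 and diagonals 4.
(2,4) attacks row 3 at column 4 and diagonals 3, 5.
(4,7) attacks row 3 at column 7 and diagonals 6.
(5,5) attacks row 3 at column 5 and diagonals 3, 7.
(6,3) attacks row 3 at column 3 and diagonals 6.
(7,1) attacks row 3 at column 1 and diagonals 5.
Attacked columns: {1, 3, 4, 5, 6, 7}. Safe: {2}.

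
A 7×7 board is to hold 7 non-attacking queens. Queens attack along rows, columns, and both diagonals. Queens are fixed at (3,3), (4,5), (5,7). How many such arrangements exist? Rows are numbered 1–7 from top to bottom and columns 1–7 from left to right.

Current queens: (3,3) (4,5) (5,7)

Branch on row 1: col 4 → 0; col 6 → 1.
Sum: 0 + 1 = 1.

1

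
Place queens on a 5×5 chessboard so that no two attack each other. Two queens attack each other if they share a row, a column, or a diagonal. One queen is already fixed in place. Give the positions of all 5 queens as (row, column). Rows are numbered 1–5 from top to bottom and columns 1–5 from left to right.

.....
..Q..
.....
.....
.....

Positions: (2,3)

(1,5) (2,3) (3,1) (4,4) (5,2)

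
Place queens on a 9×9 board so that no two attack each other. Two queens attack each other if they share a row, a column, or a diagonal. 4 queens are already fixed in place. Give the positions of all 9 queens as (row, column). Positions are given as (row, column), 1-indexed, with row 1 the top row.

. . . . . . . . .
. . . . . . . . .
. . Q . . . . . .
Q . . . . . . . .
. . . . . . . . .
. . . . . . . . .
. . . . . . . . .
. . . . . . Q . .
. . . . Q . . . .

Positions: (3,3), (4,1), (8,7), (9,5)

(1,2) (2,6) (3,3) (4,1) (5,8) (6,4) (7,9) (8,7) (9,5)

Row 1: attacked by (3,3)→{1,3,5}; (4,1)→{1,4}; (8,7)→{7}; (9,5)→{5}. Safe: 2, 6, 8, 9. Place at column 2.
Row 2: attacked by (1,2)→{1,2,3}; (3,3)→{2,3,4}; (4,1)→{1,3}; (8,7)→{1,7}; (9,5)→{5}. Safe: 6, 8, 9. Place at column 6.
Row 5: attacked by (1,2)→{2,6}; (2,6)→{3,6,9}; (3,3)→{1,3,5}; (4,1)→{1,2}; (8,7)→{4,7}; (9,5)→{1,5,9}. Safe: 8. Place at column 8.
Row 6: attacked by (1,2)→{2,7}; (2,6)→{2,6}; (3,3)→{3,6}; (4,1)→{1,3}; (5,8)→{7,8,9}; (8,7)→{5,7,9}; (9,5)→{2,5,8}. Safe: 4. Place at column 4.
Row 7: attacked by (1,2)→{2,8}; (2,6)→{1,6}; (3,3)→{3,7}; (4,1)→{1,4}; (5,8)→{6,8}; (6,4)→{3,4,5}; (8,7)→{6,7,8}; (9,5)→{3,5,7}. Safe: 9. Place at column 9.
Columns [2, 6, 3, 1, 8, 4, 9, 7, 5], r−c [-1, -4, 0, 3, -3, 2, -2, 1, 4], r+c [3, 8, 6, 5, 13, 10, 16, 15, 14] are all distinct, so no two queens attack.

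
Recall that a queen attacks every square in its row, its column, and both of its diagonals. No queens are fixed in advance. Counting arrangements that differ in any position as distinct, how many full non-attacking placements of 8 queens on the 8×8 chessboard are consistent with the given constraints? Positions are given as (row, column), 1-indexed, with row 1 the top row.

Branch on row 1: col 1 → 4; col 2 → 8; col 3 → 16; col 4 → 18; col 5 → 18; col 6 → 16; col 7 → 8; col 8 → 4.
Sum: 4 + 8 + 16 + 18 + 18 + 16 + 8 + 4 = 92.
(This is the classic 8-queens count.)

92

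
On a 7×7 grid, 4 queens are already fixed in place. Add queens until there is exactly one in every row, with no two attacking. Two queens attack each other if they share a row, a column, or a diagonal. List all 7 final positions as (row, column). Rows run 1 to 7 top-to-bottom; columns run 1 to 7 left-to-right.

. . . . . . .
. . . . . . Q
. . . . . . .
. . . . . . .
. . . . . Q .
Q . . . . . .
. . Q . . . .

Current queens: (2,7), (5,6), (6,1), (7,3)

(1,4) (2,7) (3,5) (4,2) (5,6) (6,1) (7,3)

Row 1: attacked by (2,7)→{6,7}; (5,6)→{2,6}; (6,1)→{1,6}; (7,3)→{3}. Safe: 4, 5. Place at column 4.
Row 3: attacked by (1,4)→{2,4,6}; (2,7)→{6,7}; (5,6)→{4,6}; (6,1)→{1,4}; (7,3)→{3,7}. Safe: 5. Place at column 5.
Row 4: attacked by (1,4)→{1,4,7}; (2,7)→{5,7}; (3,5)→{4,5,6}; (5,6)→{5,6,7}; (6,1)→{1,3}; (7,3)→{3,6}. Safe: 2. Place at column 2.
Columns [4, 7, 5, 2, 6, 1, 3], r−c [-3, -5, -2, 2, -1, 5, 4], r+c [5, 9, 8, 6, 11, 7, 10] are all distinct, so no two queens attack.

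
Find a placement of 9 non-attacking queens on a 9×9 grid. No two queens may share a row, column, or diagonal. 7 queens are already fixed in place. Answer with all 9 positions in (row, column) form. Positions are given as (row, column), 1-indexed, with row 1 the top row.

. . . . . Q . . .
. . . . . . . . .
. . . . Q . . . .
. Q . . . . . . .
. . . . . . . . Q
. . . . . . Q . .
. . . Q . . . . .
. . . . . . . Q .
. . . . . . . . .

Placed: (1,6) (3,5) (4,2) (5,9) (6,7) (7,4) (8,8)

Row 2: attacked by (1,6)→{5,6,7}; (3,5)→{4,5,6}; (4,2)→{2,4}; (5,9)→{6,9}; (6,7)→{3,7}; (7,4)→{4,9}; (8,8)→{2,8}. Safe: 1. Place at column 1.
Row 9: attacked by (1,6)→{6}; (2,1)→{1,8}; (3,5)→{5}; (4,2)→{2,7}; (5,9)→{5,9}; (6,7)→{4,7}; (7,4)→{2,4,6}; (8,8)→{7,8,9}. Safe: 3. Place at column 3.
Columns [6, 1, 5, 2, 9, 7, 4, 8, 3], r−c [-5, 1, -2, 2, -4, -1, 3, 0, 6], r+c [7, 3, 8, 6, 14, 13, 11, 16, 12] are all distinct, so no two queens attack.

(1,6) (2,1) (3,5) (4,2) (5,9) (6,7) (7,4) (8,8) (9,3)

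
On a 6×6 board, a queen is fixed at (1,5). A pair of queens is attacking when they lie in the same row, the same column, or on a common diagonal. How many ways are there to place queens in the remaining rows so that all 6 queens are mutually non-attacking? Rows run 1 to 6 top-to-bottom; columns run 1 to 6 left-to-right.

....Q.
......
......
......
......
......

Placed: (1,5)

Branch on row 2: col 1 → 0; col 2 → 0; col 3 → 1.
Sum: 0 + 0 + 1 = 1.

1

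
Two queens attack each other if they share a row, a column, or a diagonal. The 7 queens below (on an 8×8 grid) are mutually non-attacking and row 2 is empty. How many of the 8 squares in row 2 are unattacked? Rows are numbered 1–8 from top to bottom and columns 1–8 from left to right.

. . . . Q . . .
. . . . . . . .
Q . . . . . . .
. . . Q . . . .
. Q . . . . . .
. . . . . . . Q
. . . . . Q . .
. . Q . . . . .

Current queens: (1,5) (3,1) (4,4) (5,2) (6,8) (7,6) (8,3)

1

(1,5) attacks row 2 at column 5 and diagonals 4, 6.
(3,1) attacks row 2 at column 1 and diagonals 2.
(4,4) attacks row 2 at column 4 and diagonals 2, 6.
(5,2) attacks row 2 at column 2 and diagonals 5.
(6,8) attacks row 2 at column 8 and diagonals 4.
(7,6) attacks row 2 at column 6 and diagonals 1.
(8,3) attacks row 2 at column 3.
Attacked columns: {1, 2, 3, 4, 5, 6, 8}. Safe: {7}.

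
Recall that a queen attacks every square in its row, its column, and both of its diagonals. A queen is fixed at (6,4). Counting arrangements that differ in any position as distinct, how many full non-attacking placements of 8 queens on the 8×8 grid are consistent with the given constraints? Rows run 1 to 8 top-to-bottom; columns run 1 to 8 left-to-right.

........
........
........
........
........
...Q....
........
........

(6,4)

Branch on row 1: col 1 → 2; col 2 → 2; col 3 → 3; col 5 → 1; col 6 → 2; col 7 → 2; col 8 → 0.
Sum: 2 + 2 + 3 + 1 + 2 + 2 + 0 = 12.

12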